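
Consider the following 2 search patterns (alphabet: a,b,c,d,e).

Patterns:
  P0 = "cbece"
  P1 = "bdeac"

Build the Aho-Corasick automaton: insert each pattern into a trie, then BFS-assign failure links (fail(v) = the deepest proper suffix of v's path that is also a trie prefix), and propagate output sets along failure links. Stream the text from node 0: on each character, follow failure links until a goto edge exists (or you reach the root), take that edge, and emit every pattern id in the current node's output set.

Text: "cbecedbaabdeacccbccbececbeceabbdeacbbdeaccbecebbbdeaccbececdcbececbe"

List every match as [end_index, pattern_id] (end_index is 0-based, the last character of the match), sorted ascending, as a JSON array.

Construct AC machine:
Trie nodes:
  0='ε' goto b→6 c→1
  1='c' goto b→2
  2='cb' goto e→3
  3='cbe' goto c→4
  4='cbec' goto e→5
  5='cbece' goto ·  ←P0
  6='b' goto d→7
  7='bd' goto e→8
  8='bde' goto a→9
  9='bdea' goto c→10
  10='bdeac' goto ·  ←P1

BFS fail/out derivation:
  fail(1) 'c': from fail(0)=0 chase 'c': 0 ⇒ 0;  out=∅∪out(0)=∅
  fail(6) 'b': from fail(0)=0 chase 'b': 0 ⇒ 0;  out=∅∪out(0)=∅
  fail(2) 'cb': from fail(1)=0 chase 'b': 0 ⇒ 6;  out=∅∪out(6)=∅
  fail(7) 'bd': from fail(6)=0 chase 'd': 0 ⇒ 0;  out=∅∪out(0)=∅
  fail(3) 'cbe': from fail(2)=6 chase 'e': 6→0 ⇒ 0;  out=∅∪out(0)=∅
  fail(8) 'bde': from fail(7)=0 chase 'e': 0 ⇒ 0;  out=∅∪out(0)=∅
  fail(4) 'cbec': from fail(3)=0 chase 'c': 0 ⇒ 1;  out=∅∪out(1)=∅
  fail(9) 'bdea': from fail(8)=0 chase 'a': 0 ⇒ 0;  out=∅∪out(0)=∅
  fail(5) 'cbece': from fail(4)=1 chase 'e': 1→0 ⇒ 0;  out={0}∪out(0)={0}
  fail(10) 'bdeac': from fail(9)=0 chase 'c': 0 ⇒ 1;  out={1}∪out(1)={1}

Text stream:
[0] read 'c'  n0⇒n1
[1] read 'b'  n1⇒n2
[2] read 'e'  n2⇒n3
[3] read 'c'  n3⇒n4
[4] read 'e'  n4⇒n5  emit P0@[0:4]
[5] read 'd'  n5⇒n0 (fail-walked)
[6] read 'b'  n0⇒n6
[7] read 'a'  n6⇒n0 (fail-walked)
[8] read 'a'  n0⇒n0
[9] read 'b'  n0⇒n6
[10] read 'd'  n6⇒n7
[11] read 'e'  n7⇒n8
[12] read 'a'  n8⇒n9
[13] read 'c'  n9⇒n10  emit P1@[9:13]
[14] read 'c'  n10⇒n1 (fail-walked)
[15] read 'c'  n1⇒n1 (fail-walked)
[16] read 'b'  n1⇒n2
[17] read 'c'  n2⇒n1 (fail-walked)
[18] read 'c'  n1⇒n1 (fail-walked)
[19] read 'b'  n1⇒n2
[20] read 'e'  n2⇒n3
[21] read 'c'  n3⇒n4
[22] read 'e'  n4⇒n5  emit P0@[18:22]
[23] read 'c'  n5⇒n1 (fail-walked)
[24] read 'b'  n1⇒n2
[25] read 'e'  n2⇒n3
[26] read 'c'  n3⇒n4
[27] read 'e'  n4⇒n5  emit P0@[23:27]
[28] read 'a'  n5⇒n0 (fail-walked)
[29] read 'b'  n0⇒n6
[30] read 'b'  n6⇒n6 (fail-walked)
[31] read 'd'  n6⇒n7
[32] read 'e'  n7⇒n8
[33] read 'a'  n8⇒n9
[34] read 'c'  n9⇒n10  emit P1@[30:34]
[35] read 'b'  n10⇒n2 (fail-walked)
[36] read 'b'  n2⇒n6 (fail-walked)
[37] read 'd'  n6⇒n7
[38] read 'e'  n7⇒n8
[39] read 'a'  n8⇒n9
[40] read 'c'  n9⇒n10  emit P1@[36:40]
[41] read 'c'  n10⇒n1 (fail-walked)
[42] read 'b'  n1⇒n2
[43] read 'e'  n2⇒n3
[44] read 'c'  n3⇒n4
[45] read 'e'  n4⇒n5  emit P0@[41:45]
[46] read 'b'  n5⇒n6 (fail-walked)
[47] read 'b'  n6⇒n6 (fail-walked)
[48] read 'b'  n6⇒n6 (fail-walked)
[49] read 'd'  n6⇒n7
[50] read 'e'  n7⇒n8
[51] read 'a'  n8⇒n9
[52] read 'c'  n9⇒n10  emit P1@[48:52]
[53] read 'c'  n10⇒n1 (fail-walked)
[54] read 'b'  n1⇒n2
[55] read 'e'  n2⇒n3
[56] read 'c'  n3⇒n4
[57] read 'e'  n4⇒n5  emit P0@[53:57]
[58] read 'c'  n5⇒n1 (fail-walked)
[59] read 'd'  n1⇒n0 (fail-walked)
[60] read 'c'  n0⇒n1
[61] read 'b'  n1⇒n2
[62] read 'e'  n2⇒n3
[63] read 'c'  n3⇒n4
[64] read 'e'  n4⇒n5  emit P0@[60:64]
[65] read 'c'  n5⇒n1 (fail-walked)
[66] read 'b'  n1⇒n2
[67] read 'e'  n2⇒n3

Matches: [[4,0],[13,1],[22,0],[27,0],[34,1],[40,1],[45,0],[52,1],[57,0],[64,0]]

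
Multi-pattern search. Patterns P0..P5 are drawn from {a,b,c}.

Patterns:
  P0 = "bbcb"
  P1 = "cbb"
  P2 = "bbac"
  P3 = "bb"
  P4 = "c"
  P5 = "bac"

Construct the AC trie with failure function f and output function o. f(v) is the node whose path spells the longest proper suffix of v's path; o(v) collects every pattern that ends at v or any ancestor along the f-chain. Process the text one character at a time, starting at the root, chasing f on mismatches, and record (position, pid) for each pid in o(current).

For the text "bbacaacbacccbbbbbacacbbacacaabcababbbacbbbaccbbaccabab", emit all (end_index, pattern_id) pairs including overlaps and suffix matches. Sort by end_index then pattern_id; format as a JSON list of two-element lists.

Build:
Trie (insert patterns):
  n0 'ε': b→1 c→5
  n1 'b': a→10 b→2
  n2 'bb': a→8 c→3  [P3 ends]
  n3 'bbc': b→4
  n4 'bbcb': ·  [P0 ends]
  n5 'c': b→6  [P4 ends]
  n6 'cb': b→7
  n7 'cbb': ·  [P1 ends]
  n8 'bba': c→9
  n9 'bbac': ·  [P2 ends]
  n10 'ba': c→11
  n11 'bac': ·  [P5 ends]

Failure links (BFS by depth):
  fail(1) 'b': from fail(0)=0 chase 'b': 0 ⇒ 0;  out=∅∪out(0)=∅
  fail(5) 'c': from fail(0)=0 chase 'c': 0 ⇒ 0;  out={4}∪out(0)={4}
  fail(2) 'bb': from fail(1)=0 chase 'b': 0 ⇒ 1;  out={3}∪out(1)={3}
  fail(6) 'cb': from fail(5)=0 chase 'b': 0 ⇒ 1;  out=∅∪out(1)=∅
  fail(10) 'ba': from fail(1)=0 chase 'a': 0 ⇒ 0;  out=∅∪out(0)=∅
  fail(3) 'bbc': from fail(2)=1 chase 'c': 1→0 ⇒ 5;  out=∅∪out(5)={4}
  fail(7) 'cbb': from fail(6)=1 chase 'b': 1 ⇒ 2;  out={1}∪out(2)={1,3}
  fail(8) 'bba': from fail(2)=1 chase 'a': 1 ⇒ 10;  out=∅∪out(10)=∅
  fail(11) 'bac': from fail(10)=0 chase 'c': 0 ⇒ 5;  out={5}∪out(5)={4,5}
  fail(4) 'bbcb': from fail(3)=5 chase 'b': 5 ⇒ 6;  out={0}∪out(6)={0}
  fail(9) 'bbac': from fail(8)=10 chase 'c': 10 ⇒ 11;  out={2}∪out(11)={2,4,5}

Text stream:
pos 0 'b': at 1
pos 1 'b': at 2  → match P3@[0:1]
pos 2 'a': at 8
pos 3 'c': at 9  → match P2@[0:3],P4@[3:3],P5@[1:3]
pos 4 'a': at 0 (fail-walked)
pos 5 'a': at 0
pos 6 'c': at 5  → match P4@[6:6]
pos 7 'b': at 6
pos 8 'a': at 10 (fail-walked)
pos 9 'c': at 11  → match P4@[9:9],P5@[7:9]
pos 10 'c': at 5 (fail-walked)  → match P4@[10:10]
pos 11 'c': at 5 (fail-walked)  → match P4@[11:11]
pos 12 'b': at 6
pos 13 'b': at 7  → match P1@[11:13],P3@[12:13]
pos 14 'b': at 2 (fail-walked)  → match P3@[13:14]
pos 15 'b': at 2 (fail-walked)  → match P3@[14:15]
pos 16 'b': at 2 (fail-walked)  → match P3@[15:16]
pos 17 'a': at 8
pos 18 'c': at 9  → match P2@[15:18],P4@[18:18],P5@[16:18]
pos 19 'a': at 0 (fail-walked)
pos 20 'c': at 5  → match P4@[20:20]
pos 21 'b': at 6
pos 22 'b': at 7  → match P1@[20:22],P3@[21:22]
pos 23 'a': at 8 (fail-walked)
pos 24 'c': at 9  → match P2@[21:24],P4@[24:24],P5@[22:24]
pos 25 'a': at 0 (fail-walked)
pos 26 'c': at 5  → match P4@[26:26]
pos 27 'a': at 0 (fail-walked)
pos 28 'a': at 0
pos 29 'b': at 1
pos 30 'c': at 5 (fail-walked)  → match P4@[30:30]
pos 31 'a': at 0 (fail-walked)
pos 32 'b': at 1
pos 33 'a': at 10
pos 34 'b': at 1 (fail-walked)
pos 35 'b': at 2  → match P3@[34:35]
pos 36 'b': at 2 (fail-walked)  → match P3@[35:36]
pos 37 'a': at 8
pos 38 'c': at 9  → match P2@[35:38],P4@[38:38],P5@[36:38]
pos 39 'b': at 6 (fail-walked)
pos 40 'b': at 7  → match P1@[38:40],P3@[39:40]
pos 41 'b': at 2 (fail-walked)  → match P3@[40:41]
pos 42 'a': at 8
pos 43 'c': at 9  → match P2@[40:43],P4@[43:43],P5@[41:43]
pos 44 'c': at 5 (fail-walked)  → match P4@[44:44]
pos 45 'b': at 6
pos 46 'b': at 7  → match P1@[44:46],P3@[45:46]
pos 47 'a': at 8 (fail-walked)
pos 48 'c': at 9  → match P2@[45:48],P4@[48:48],P5@[46:48]
pos 49 'c': at 5 (fail-walked)  → match P4@[49:49]
pos 50 'a': at 0 (fail-walked)
pos 51 'b': at 1
pos 52 'a': at 10
pos 53 'b': at 1 (fail-walked)

All matches (sorted): [[1,3],[3,2],[3,4],[3,5],[6,4],[9,4],[9,5],[10,4],[11,4],[13,1],[13,3],[14,3],[15,3],[16,3],[18,2],[18,4],[18,5],[20,4],[22,1],[22,3],[24,2],[24,4],[24,5],[26,4],[30,4],[35,3],[36,3],[38,2],[38,4],[38,5],[40,1],[40,3],[41,3],[43,2],[43,4],[43,5],[44,4],[46,1],[46,3],[48,2],[48,4],[48,5],[49,4]]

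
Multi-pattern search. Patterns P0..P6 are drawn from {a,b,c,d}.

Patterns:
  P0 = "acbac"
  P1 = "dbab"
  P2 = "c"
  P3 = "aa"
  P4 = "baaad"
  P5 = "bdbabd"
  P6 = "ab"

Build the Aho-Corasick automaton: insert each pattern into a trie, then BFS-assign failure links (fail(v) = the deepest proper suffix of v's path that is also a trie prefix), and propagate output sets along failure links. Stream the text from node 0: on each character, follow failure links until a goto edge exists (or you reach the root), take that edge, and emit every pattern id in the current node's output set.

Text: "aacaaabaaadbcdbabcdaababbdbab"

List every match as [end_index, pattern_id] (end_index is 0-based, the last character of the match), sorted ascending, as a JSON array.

Construct AC machine:
Trie (insert patterns):
  0='ε' goto a→1 b→12 c→10 d→6
  1='a' goto a→11 b→22 c→2
  2='ac' goto b→3
  3='acb' goto a→4
  4='acba' goto c→5
  5='acbac' goto ·  [P0 ends]
  6='d' goto b→7
  7='db' goto a→8
  8='dba' goto b→9
  9='dbab' goto ·  [P1 ends]
  10='c' goto ·  [P2 ends]
  11='aa' goto ·  [P3 ends]
  12='b' goto a→13 d→17
  13='ba' goto a→14
  14='baa' goto a→15
  15='baaa' goto d→16
  16='baaad' goto ·  [P4 ends]
  17='bd' goto b→18
  18='bdb' goto a→19
  19='bdba' goto b→20
  20='bdbab' goto d→21
  21='bdbabd' goto ·  [P5 ends]
  22='ab' goto ·  [P6 ends]

Failure links (BFS by depth):
  fail(1) 'a': from fail(0)=0 chase 'a': 0 ⇒ 0;  out=∅∪out(0)=∅
  fail(6) 'd': from fail(0)=0 chase 'd': 0 ⇒ 0;  out=∅∪out(0)=∅
  fail(10) 'c': from fail(0)=0 chase 'c': 0 ⇒ 0;  out={2}∪out(0)={2}
  fail(12) 'b': from fail(0)=0 chase 'b': 0 ⇒ 0;  out=∅∪out(0)=∅
  fail(2) 'ac': from fail(1)=0 chase 'c': 0 ⇒ 10;  out=∅∪out(10)={2}
  fail(7) 'db': from fail(6)=0 chase 'b': 0 ⇒ 12;  out=∅∪out(12)=∅
  fail(11) 'aa': from fail(1)=0 chase 'a': 0 ⇒ 1;  out={3}∪out(1)={3}
  fail(13) 'ba': from fail(12)=0 chase 'a': 0 ⇒ 1;  out=∅∪out(1)=∅
  fail(17) 'bd': from fail(12)=0 chase 'd': 0 ⇒ 6;  out=∅∪out(6)=∅
  fail(22) 'ab': from fail(1)=0 chase 'b': 0 ⇒ 12;  out={6}∪out(12)={6}
  fail(3) 'acb': from fail(2)=10 chase 'b': 10→0 ⇒ 12;  out=∅∪out(12)=∅
  fail(8) 'dba': from fail(7)=12 chase 'a': 12 ⇒ 13;  out=∅∪out(13)=∅
  fail(14) 'baa': from fail(13)=1 chase 'a': 1 ⇒ 11;  out=∅∪out(11)={3}
  fail(18) 'bdb': from fail(17)=6 chase 'b': 6 ⇒ 7;  out=∅∪out(7)=∅
  fail(4) 'acba': from fail(3)=12 chase 'a': 12 ⇒ 13;  out=∅∪out(13)=∅
  fail(9) 'dbab': from fail(8)=13 chase 'b': 13→1 ⇒ 22;  out={1}∪out(22)={1,6}
  fail(15) 'baaa': from fail(14)=11 chase 'a': 11→1 ⇒ 11;  out=∅∪out(11)={3}
  fail(19) 'bdba': from fail(18)=7 chase 'a': 7 ⇒ 8;  out=∅∪out(8)=∅
  fail(5) 'acbac': from fail(4)=13 chase 'c': 13→1 ⇒ 2;  out={0}∪out(2)={0,2}
  fail(16) 'baaad': from fail(15)=11 chase 'd': 11→1→0 ⇒ 6;  out={4}∪out(6)={4}
  fail(20) 'bdbab': from fail(19)=8 chase 'b': 8 ⇒ 9;  out=∅∪out(9)={1,6}
  fail(21) 'bdbabd': from fail(20)=9 chase 'd': 9→22→12 ⇒ 17;  out={5}∪out(17)={5}

Text stream:
pos 0 'a': at 1
pos 1 'a': at 11  emit P3@[0:1]
pos 2 'c': at 2 (via fail)  emit P2@[2:2]
pos 3 'a': at 1 (via fail)
pos 4 'a': at 11  emit P3@[3:4]
pos 5 'a': at 11 (via fail)  emit P3@[4:5]
pos 6 'b': at 22 (via fail)  emit P6@[5:6]
pos 7 'a': at 13 (via fail)
pos 8 'a': at 14  emit P3@[7:8]
pos 9 'a': at 15  emit P3@[8:9]
pos 10 'd': at 16  emit P4@[6:10]
pos 11 'b': at 7 (via fail)
pos 12 'c': at 10 (via fail)  emit P2@[12:12]
pos 13 'd': at 6 (via fail)
pos 14 'b': at 7
pos 15 'a': at 8
pos 16 'b': at 9  emit P1@[13:16],P6@[15:16]
pos 17 'c': at 10 (via fail)  emit P2@[17:17]
pos 18 'd': at 6 (via fail)
pos 19 'a': at 1 (via fail)
pos 20 'a': at 11  emit P3@[19:20]
pos 21 'b': at 22 (via fail)  emit P6@[20:21]
pos 22 'a': at 13 (via fail)
pos 23 'b': at 22 (via fail)  emit P6@[22:23]
pos 24 'b': at 12 (via fail)
pos 25 'd': at 17
pos 26 'b': at 18
pos 27 'a': at 19
pos 28 'b': at 20  emit P1@[25:28],P6@[27:28]

Matches: [[1,3],[2,2],[4,3],[5,3],[6,6],[8,3],[9,3],[10,4],[12,2],[16,1],[16,6],[17,2],[20,3],[21,6],[23,6],[28,1],[28,6]]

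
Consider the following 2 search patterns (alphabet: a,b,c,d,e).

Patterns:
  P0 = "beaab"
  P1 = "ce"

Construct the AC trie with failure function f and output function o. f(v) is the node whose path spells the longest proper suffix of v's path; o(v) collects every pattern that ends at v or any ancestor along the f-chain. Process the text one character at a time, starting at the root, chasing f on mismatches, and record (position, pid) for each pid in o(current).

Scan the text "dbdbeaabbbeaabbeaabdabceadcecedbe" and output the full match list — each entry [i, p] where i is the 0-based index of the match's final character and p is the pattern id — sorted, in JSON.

Build automaton:
Trie (insert patterns):
  0='ε' goto b→1 c→6
  1='b' goto e→2
  2='be' goto a→3
  3='bea' goto a→4
  4='beaa' goto b→5
  5='beaab' goto ·  [P0 ends]
  6='c' goto e→7
  7='ce' goto ·  [P1 ends]

Failure links (BFS by depth):
  n1('b'): parent n0 fail=0; on 'b' 0 → fail=0;  out ∅∪∅=∅
  n6('c'): parent n0 fail=0; on 'c' 0 → fail=0;  out ∅∪∅=∅
  n2('be'): parent n1 fail=0; on 'e' 0 → fail=0;  out ∅∪∅=∅
  n7('ce'): parent n6 fail=0; on 'e' 0 → fail=0;  out {1}∪∅={1}
  n3('bea'): parent n2 fail=0; on 'a' 0 → fail=0;  out ∅∪∅=∅
  n4('beaa'): parent n3 fail=0; on 'a' 0 → fail=0;  out ∅∪∅=∅
  n5('beaab'): parent n4 fail=0; on 'b' 0 → fail=1;  out {0}∪∅={0}

Scan:
i=0 'd': node 0→0
i=1 'b': node 0→1
i=2 'd': node 1→0 ·f
i=3 'b': node 0→1
i=4 'e': node 1→2
i=5 'a': node 2→3
i=6 'a': node 3→4
i=7 'b': node 4→5  ** P0@[3:7]
i=8 'b': node 5→1 ·f
i=9 'b': node 1→1 ·f
i=10 'e': node 1→2
i=11 'a': node 2→3
i=12 'a': node 3→4
i=13 'b': node 4→5  ** P0@[9:13]
i=14 'b': node 5→1 ·f
i=15 'e': node 1→2
i=16 'a': node 2→3
i=17 'a': node 3→4
i=18 'b': node 4→5  ** P0@[14:18]
i=19 'd': node 5→0 ·f
i=20 'a': node 0→0
i=21 'b': node 0→1
i=22 'c': node 1→6 ·f
i=23 'e': node 6→7  ** P1@[22:23]
i=24 'a': node 7→0 ·f
i=25 'd': node 0→0
i=26 'c': node 0→6
i=27 'e': node 6→7  ** P1@[26:27]
i=28 'c': node 7→6 ·f
i=29 'e': node 6→7  ** P1@[28:29]
i=30 'd': node 7→0 ·f
i=31 'b': node 0→1
i=32 'e': node 1→2

All matches (sorted): [[7,0],[13,0],[18,0],[23,1],[27,1],[29,1]]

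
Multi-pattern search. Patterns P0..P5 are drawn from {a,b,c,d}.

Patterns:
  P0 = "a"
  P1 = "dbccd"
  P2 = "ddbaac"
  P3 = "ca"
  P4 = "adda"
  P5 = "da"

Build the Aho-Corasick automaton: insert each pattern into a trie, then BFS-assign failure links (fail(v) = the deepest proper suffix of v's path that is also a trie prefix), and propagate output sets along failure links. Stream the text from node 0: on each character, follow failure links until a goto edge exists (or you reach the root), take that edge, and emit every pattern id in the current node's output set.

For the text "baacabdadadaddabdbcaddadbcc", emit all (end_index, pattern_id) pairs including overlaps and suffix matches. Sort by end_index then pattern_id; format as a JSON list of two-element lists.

Build:
Trie nodes:
  0='ε' goto a→1 c→12 d→2
  1='a' goto d→14  ←P0
  2='d' goto a→17 b→3 d→7
  3='db' goto c→4
  4='dbc' goto c→5
  5='dbcc' goto d→6
  6='dbccd' goto ·  ←P1
  7='dd' goto b→8
  8='ddb' goto a→9
  9='ddba' goto a→10
  10='ddbaa' goto c→11
  11='ddbaac' goto ·  ←P2
  12='c' goto a→13
  13='ca' goto ·  ←P3
  14='ad' goto d→15
  15='add' goto a→16
  16='adda' goto ·  ←P4
  17='da' goto ·  ←P5

BFS fail/out derivation:
  fail(1) 'a': from fail(0)=0 chase 'a': 0 ⇒ 0;  out={0}∪out(0)={0}
  fail(2) 'd': from fail(0)=0 chase 'd': 0 ⇒ 0;  out=∅∪out(0)=∅
  fail(12) 'c': from fail(0)=0 chase 'c': 0 ⇒ 0;  out=∅∪out(0)=∅
  fail(3) 'db': from fail(2)=0 chase 'b': 0 ⇒ 0;  out=∅∪out(0)=∅
  fail(7) 'dd': from fail(2)=0 chase 'd': 0 ⇒ 2;  out=∅∪out(2)=∅
  fail(13) 'ca': from fail(12)=0 chase 'a': 0 ⇒ 1;  out={3}∪out(1)={0,3}
  fail(14) 'ad': from fail(1)=0 chase 'd': 0 ⇒ 2;  out=∅∪out(2)=∅
  fail(17) 'da': from fail(2)=0 chase 'a': 0 ⇒ 1;  out={5}∪out(1)={0,5}
  fail(4) 'dbc': from fail(3)=0 chase 'c': 0 ⇒ 12;  out=∅∪out(12)=∅
  fail(8) 'ddb': from fail(7)=2 chase 'b': 2 ⇒ 3;  out=∅∪out(3)=∅
  fail(15) 'add': from fail(14)=2 chase 'd': 2 ⇒ 7;  out=∅∪out(7)=∅
  fail(5) 'dbcc': from fail(4)=12 chase 'c': 12→0 ⇒ 12;  out=∅∪out(12)=∅
  fail(9) 'ddba': from fail(8)=3 chase 'a': 3→0 ⇒ 1;  out=∅∪out(1)={0}
  fail(16) 'adda': from fail(15)=7 chase 'a': 7→2 ⇒ 17;  out={4}∪out(17)={0,4,5}
  fail(6) 'dbccd': from fail(5)=12 chase 'd': 12→0 ⇒ 2;  out={1}∪out(2)={1}
  fail(10) 'ddbaa': from fail(9)=1 chase 'a': 1→0 ⇒ 1;  out=∅∪out(1)={0}
  fail(11) 'ddbaac': from fail(10)=1 chase 'c': 1→0 ⇒ 12;  out={2}∪out(12)={2}

Text stream:
i=0 'b': node 0→0
i=1 'a': node 0→1  → match P0@[1:1]
i=2 'a': node 1→1 (fail-walked)  → match P0@[2:2]
i=3 'c': node 1→12 (fail-walked)
i=4 'a': node 12→13  → match P0@[4:4],P3@[3:4]
i=5 'b': node 13→0 (fail-walked)
i=6 'd': node 0→2
i=7 'a': node 2→17  → match P0@[7:7],P5@[6:7]
i=8 'd': node 17→14 (fail-walked)
i=9 'a': node 14→17 (fail-walked)  → match P0@[9:9],P5@[8:9]
i=10 'd': node 17→14 (fail-walked)
i=11 'a': node 14→17 (fail-walked)  → match P0@[11:11],P5@[10:11]
i=12 'd': node 17→14 (fail-walked)
i=13 'd': node 14→15
i=14 'a': node 15→16  → match P0@[14:14],P4@[11:14],P5@[13:14]
i=15 'b': node 16→0 (fail-walked)
i=16 'd': node 0→2
i=17 'b': node 2→3
i=18 'c': node 3→4
i=19 'a': node 4→13 (fail-walked)  → match P0@[19:19],P3@[18:19]
i=20 'd': node 13→14 (fail-walked)
i=21 'd': node 14→15
i=22 'a': node 15→16  → match P0@[22:22],P4@[19:22],P5@[21:22]
i=23 'd': node 16→14 (fail-walked)
i=24 'b': node 14→3 (fail-walked)
i=25 'c': node 3→4
i=26 'c': node 4→5

All matches (sorted): [[1,0],[2,0],[4,0],[4,3],[7,0],[7,5],[9,0],[9,5],[11,0],[11,5],[14,0],[14,4],[14,5],[19,0],[19,3],[22,0],[22,4],[22,5]]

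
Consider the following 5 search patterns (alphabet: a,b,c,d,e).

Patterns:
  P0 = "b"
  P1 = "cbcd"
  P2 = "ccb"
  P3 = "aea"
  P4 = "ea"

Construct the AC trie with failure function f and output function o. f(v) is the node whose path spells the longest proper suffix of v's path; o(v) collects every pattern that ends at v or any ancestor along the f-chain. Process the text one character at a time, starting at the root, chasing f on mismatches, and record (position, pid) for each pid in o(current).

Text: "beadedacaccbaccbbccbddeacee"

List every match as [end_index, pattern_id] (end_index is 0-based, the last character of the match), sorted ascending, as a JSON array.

Build:
Trie nodes:
  n0 'ε': a→8 b→1 c→2 e→11
  n1 'b': ·  ←P0
  n2 'c': b→3 c→6
  n3 'cb': c→4
  n4 'cbc': d→5
  n5 'cbcd': ·  ←P1
  n6 'cc': b→7
  n7 'ccb': ·  ←P2
  n8 'a': e→9
  n9 'ae': a→10
  n10 'aea': ·  ←P3
  n11 'e': a→12
  n12 'ea': ·  ←P4

BFS fail/out derivation:
  n1('b'): parent n0 fail=0; on 'b' 0 → fail=0;  out {0}∪∅={0}
  n2('c'): parent n0 fail=0; on 'c' 0 → fail=0;  out ∅∪∅=∅
  n8('a'): parent n0 fail=0; on 'a' 0 → fail=0;  out ∅∪∅=∅
  n11('e'): parent n0 fail=0; on 'e' 0 → fail=0;  out ∅∪∅=∅
  n3('cb'): parent n2 fail=0; on 'b' 0 → fail=1;  out ∅∪{0}={0}
  n6('cc'): parent n2 fail=0; on 'c' 0 → fail=2;  out ∅∪∅=∅
  n9('ae'): parent n8 fail=0; on 'e' 0 → fail=11;  out ∅∪∅=∅
  n12('ea'): parent n11 fail=0; on 'a' 0 → fail=8;  out {4}∪∅={4}
  n4('cbc'): parent n3 fail=1; on 'c' 1→0 → fail=2;  out ∅∪∅=∅
  n7('ccb'): parent n6 fail=2; on 'b' 2 → fail=3;  out {2}∪{0}={0,2}
  n10('aea'): parent n9 fail=11; on 'a' 11 → fail=12;  out {3}∪{4}={3,4}
  n5('cbcd'): parent n4 fail=2; on 'd' 2→0 → fail=0;  out {1}∪∅={1}

Run:
[0] read 'b'  n0⇒n1  ** P0@[0:0]
[1] read 'e'  n1⇒n11 (via fail)
[2] read 'a'  n11⇒n12  ** P4@[1:2]
[3] read 'd'  n12⇒n0 (via fail)
[4] read 'e'  n0⇒n11
[5] read 'd'  n11⇒n0 (via fail)
[6] read 'a'  n0⇒n8
[7] read 'c'  n8⇒n2 (via fail)
[8] read 'a'  n2⇒n8 (via fail)
[9] read 'c'  n8⇒n2 (via fail)
[10] read 'c'  n2⇒n6
[11] read 'b'  n6⇒n7  ** P0@[11:11],P2@[9:11]
[12] read 'a'  n7⇒n8 (via fail)
[13] read 'c'  n8⇒n2 (via fail)
[14] read 'c'  n2⇒n6
[15] read 'b'  n6⇒n7  ** P0@[15:15],P2@[13:15]
[16] read 'b'  n7⇒n1 (via fail)  ** P0@[16:16]
[17] read 'c'  n1⇒n2 (via fail)
[18] read 'c'  n2⇒n6
[19] read 'b'  n6⇒n7  ** P0@[19:19],P2@[17:19]
[20] read 'd'  n7⇒n0 (via fail)
[21] read 'd'  n0⇒n0
[22] read 'e'  n0⇒n11
[23] read 'a'  n11⇒n12  ** P4@[22:23]
[24] read 'c'  n12⇒n2 (via fail)
[25] read 'e'  n2⇒n11 (via fail)
[26] read 'e'  n11⇒n11 (via fail)

All matches (sorted): [[0,0],[2,4],[11,0],[11,2],[15,0],[15,2],[16,0],[19,0],[19,2],[23,4]]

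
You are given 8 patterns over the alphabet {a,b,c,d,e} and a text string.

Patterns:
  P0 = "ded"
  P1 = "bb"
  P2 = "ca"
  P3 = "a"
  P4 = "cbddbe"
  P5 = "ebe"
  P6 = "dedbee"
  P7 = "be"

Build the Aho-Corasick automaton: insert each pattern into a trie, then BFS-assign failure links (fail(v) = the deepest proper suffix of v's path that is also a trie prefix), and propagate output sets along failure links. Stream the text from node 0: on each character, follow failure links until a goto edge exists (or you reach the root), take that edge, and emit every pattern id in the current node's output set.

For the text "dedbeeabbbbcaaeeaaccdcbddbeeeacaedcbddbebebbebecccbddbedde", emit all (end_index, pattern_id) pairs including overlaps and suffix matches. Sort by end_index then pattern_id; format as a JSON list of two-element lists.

Build automaton:
Trie (insert patterns):
  n0 'ε': a→8 b→4 c→6 d→1 e→14
  n1 'd': e→2
  n2 'de': d→3
  n3 'ded': b→17  ←P0
  n4 'b': b→5 e→20
  n5 'bb': ·  ←P1
  n6 'c': a→7 b→9
  n7 'ca': ·  ←P2
  n8 'a': ·  ←P3
  n9 'cb': d→10
  n10 'cbd': d→11
  n11 'cbdd': b→12
  n12 'cbddb': e→13
  n13 'cbddbe': ·  ←P4
  n14 'e': b→15
  n15 'eb': e→16
  n16 'ebe': ·  ←P5
  n17 'dedb': e→18
  n18 'dedbe': e→19
  n19 'dedbee': ·  ←P6
  n20 'be': ·  ←P7

BFS fail/out derivation:
  fail(1) 'd': from fail(0)=0 chase 'd': 0 ⇒ 0;  out=∅∪out(0)=∅
  fail(4) 'b': from fail(0)=0 chase 'b': 0 ⇒ 0;  out=∅∪out(0)=∅
  fail(6) 'c': from fail(0)=0 chase 'c': 0 ⇒ 0;  out=∅∪out(0)=∅
  fail(8) 'a': from fail(0)=0 chase 'a': 0 ⇒ 0;  out={3}∪out(0)={3}
  fail(14) 'e': from fail(0)=0 chase 'e': 0 ⇒ 0;  out=∅∪out(0)=∅
  fail(2) 'de': from fail(1)=0 chase 'e': 0 ⇒ 14;  out=∅∪out(14)=∅
  fail(5) 'bb': from fail(4)=0 chase 'b': 0 ⇒ 4;  out={1}∪out(4)={1}
  fail(7) 'ca': from fail(6)=0 chase 'a': 0 ⇒ 8;  out={2}∪out(8)={2,3}
  fail(9) 'cb': from fail(6)=0 chase 'b': 0 ⇒ 4;  out=∅∪out(4)=∅
  fail(15) 'eb': from fail(14)=0 chase 'b': 0 ⇒ 4;  out=∅∪out(4)=∅
  fail(20) 'be': from fail(4)=0 chase 'e': 0 ⇒ 14;  out={7}∪out(14)={7}
  fail(3) 'ded': from fail(2)=14 chase 'd': 14→0 ⇒ 1;  out={0}∪out(1)={0}
  fail(10) 'cbd': from fail(9)=4 chase 'd': 4→0 ⇒ 1;  out=∅∪out(1)=∅
  fail(16) 'ebe': from fail(15)=4 chase 'e': 4 ⇒ 20;  out={5}∪out(20)={5,7}
  fail(11) 'cbdd': from fail(10)=1 chase 'd': 1→0 ⇒ 1;  out=∅∪out(1)=∅
  fail(17) 'dedb': from fail(3)=1 chase 'b': 1→0 ⇒ 4;  out=∅∪out(4)=∅
  fail(12) 'cbddb': from fail(11)=1 chase 'b': 1→0 ⇒ 4;  out=∅∪out(4)=∅
  fail(18) 'dedbe': from fail(17)=4 chase 'e': 4 ⇒ 20;  out=∅∪out(20)={7}
  fail(13) 'cbddbe': from fail(12)=4 chase 'e': 4 ⇒ 20;  out={4}∪out(20)={4,7}
  fail(19) 'dedbee': from fail(18)=20 chase 'e': 20→14→0 ⇒ 14;  out={6}∪out(14)={6}

Run:
[0] read 'd'  n0⇒n1
[1] read 'e'  n1⇒n2
[2] read 'd'  n2⇒n3  emit P0@[0:2]
[3] read 'b'  n3⇒n17
[4] read 'e'  n17⇒n18  emit P7@[3:4]
[5] read 'e'  n18⇒n19  emit P6@[0:5]
[6] read 'a'  n19⇒n8 (fail-walked)  emit P3@[6:6]
[7] read 'b'  n8⇒n4 (fail-walked)
[8] read 'b'  n4⇒n5  emit P1@[7:8]
[9] read 'b'  n5⇒n5 (fail-walked)  emit P1@[8:9]
[10] read 'b'  n5⇒n5 (fail-walked)  emit P1@[9:10]
[11] read 'c'  n5⇒n6 (fail-walked)
[12] read 'a'  n6⇒n7  emit P2@[11:12],P3@[12:12]
[13] read 'a'  n7⇒n8 (fail-walked)  emit P3@[13:13]
[14] read 'e'  n8⇒n14 (fail-walked)
[15] read 'e'  n14⇒n14 (fail-walked)
[16] read 'a'  n14⇒n8 (fail-walked)  emit P3@[16:16]
[17] read 'a'  n8⇒n8 (fail-walked)  emit P3@[17:17]
[18] read 'c'  n8⇒n6 (fail-walked)
[19] read 'c'  n6⇒n6 (fail-walked)
[20] read 'd'  n6⇒n1 (fail-walked)
[21] read 'c'  n1⇒n6 (fail-walked)
[22] read 'b'  n6⇒n9
[23] read 'd'  n9⇒n10
[24] read 'd'  n10⇒n11
[25] read 'b'  n11⇒n12
[26] read 'e'  n12⇒n13  emit P4@[21:26],P7@[25:26]
[27] read 'e'  n13⇒n14 (fail-walked)
[28] read 'e'  n14⇒n14 (fail-walked)
[29] read 'a'  n14⇒n8 (fail-walked)  emit P3@[29:29]
[30] read 'c'  n8⇒n6 (fail-walked)
[31] read 'a'  n6⇒n7  emit P2@[30:31],P3@[31:31]
[32] read 'e'  n7⇒n14 (fail-walked)
[33] read 'd'  n14⇒n1 (fail-walked)
[34] read 'c'  n1⇒n6 (fail-walked)
[35] read 'b'  n6⇒n9
[36] read 'd'  n9⇒n10
[37] read 'd'  n10⇒n11
[38] read 'b'  n11⇒n12
[39] read 'e'  n12⇒n13  emit P4@[34:39],P7@[38:39]
[40] read 'b'  n13⇒n15 (fail-walked)
[41] read 'e'  n15⇒n16  emit P5@[39:41],P7@[40:41]
[42] read 'b'  n16⇒n15 (fail-walked)
[43] read 'b'  n15⇒n5 (fail-walked)  emit P1@[42:43]
[44] read 'e'  n5⇒n20 (fail-walked)  emit P7@[43:44]
[45] read 'b'  n20⇒n15 (fail-walked)
[46] read 'e'  n15⇒n16  emit P5@[44:46],P7@[45:46]
[47] read 'c'  n16⇒n6 (fail-walked)
[48] read 'c'  n6⇒n6 (fail-walked)
[49] read 'c'  n6⇒n6 (fail-walked)
[50] read 'b'  n6⇒n9
[51] read 'd'  n9⇒n10
[52] read 'd'  n10⇒n11
[53] read 'b'  n11⇒n12
[54] read 'e'  n12⇒n13  emit P4@[49:54],P7@[53:54]
[55] read 'd'  n13⇒n1 (fail-walked)
[56] read 'd'  n1⇒n1 (fail-walked)
[57] read 'e'  n1⇒n2

Matches: [[2,0],[4,7],[5,6],[6,3],[8,1],[9,1],[10,1],[12,2],[12,3],[13,3],[16,3],[17,3],[26,4],[26,7],[29,3],[31,2],[31,3],[39,4],[39,7],[41,5],[41,7],[43,1],[44,7],[46,5],[46,7],[54,4],[54,7]]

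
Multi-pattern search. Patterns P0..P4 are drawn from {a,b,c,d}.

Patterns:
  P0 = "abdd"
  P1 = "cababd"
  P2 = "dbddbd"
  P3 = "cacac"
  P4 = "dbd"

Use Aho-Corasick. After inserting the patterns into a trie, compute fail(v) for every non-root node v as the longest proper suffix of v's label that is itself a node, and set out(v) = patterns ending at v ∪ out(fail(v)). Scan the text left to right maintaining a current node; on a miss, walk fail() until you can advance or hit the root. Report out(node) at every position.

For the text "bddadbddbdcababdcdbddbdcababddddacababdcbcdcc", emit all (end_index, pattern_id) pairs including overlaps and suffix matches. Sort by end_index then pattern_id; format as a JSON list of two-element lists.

Construct AC machine:
Trie nodes:
  0='ε' goto a→1 c→5 d→11
  1='a' goto b→2
  2='ab' goto d→3
  3='abd' goto d→4
  4='abdd' goto ·  [P0 ends]
  5='c' goto a→6
  6='ca' goto b→7 c→17
  7='cab' goto a→8
  8='caba' goto b→9
  9='cabab' goto d→10
  10='cababd' goto ·  [P1 ends]
  11='d' goto b→12
  12='db' goto d→13
  13='dbd' goto d→14  [P4 ends]
  14='dbdd' goto b→15
  15='dbddb' goto d→16
  16='dbddbd' goto ·  [P2 ends]
  17='cac' goto a→18
  18='caca' goto c→19
  19='cacac' goto ·  [P3 ends]

BFS fail/out derivation:
  fail(1) 'a': from fail(0)=0 chase 'a': 0 ⇒ 0;  out=∅∪out(0)=∅
  fail(5) 'c': from fail(0)=0 chase 'c': 0 ⇒ 0;  out=∅∪out(0)=∅
  fail(11) 'd': from fail(0)=0 chase 'd': 0 ⇒ 0;  out=∅∪out(0)=∅
  fail(2) 'ab': from fail(1)=0 chase 'b': 0 ⇒ 0;  out=∅∪out(0)=∅
  fail(6) 'ca': from fail(5)=0 chase 'a': 0 ⇒ 1;  out=∅∪out(1)=∅
  fail(12) 'db': from fail(11)=0 chase 'b': 0 ⇒ 0;  out=∅∪out(0)=∅
  fail(3) 'abd': from fail(2)=0 chase 'd': 0 ⇒ 11;  out=∅∪out(11)=∅
  fail(7) 'cab': from fail(6)=1 chase 'b': 1 ⇒ 2;  out=∅∪out(2)=∅
  fail(13) 'dbd': from fail(12)=0 chase 'd': 0 ⇒ 11;  out={4}∪out(11)={4}
  fail(17) 'cac': from fail(6)=1 chase 'c': 1→0 ⇒ 5;  out=∅∪out(5)=∅
  fail(4) 'abdd': from fail(3)=11 chase 'd': 11→0 ⇒ 11;  out={0}∪out(11)={0}
  fail(8) 'caba': from fail(7)=2 chase 'a': 2→0 ⇒ 1;  out=∅∪out(1)=∅
  fail(14) 'dbdd': from fail(13)=11 chase 'd': 11→0 ⇒ 11;  out=∅∪out(11)=∅
  fail(18) 'caca': from fail(17)=5 chase 'a': 5 ⇒ 6;  out=∅∪out(6)=∅
  fail(9) 'cabab': from fail(8)=1 chase 'b': 1 ⇒ 2;  out=∅∪out(2)=∅
  fail(15) 'dbddb': from fail(14)=11 chase 'b': 11 ⇒ 12;  out=∅∪out(12)=∅
  fail(19) 'cacac': from fail(18)=6 chase 'c': 6 ⇒ 17;  out={3}∪out(17)={3}
  fail(10) 'cababd': from fail(9)=2 chase 'd': 2 ⇒ 3;  out={1}∪out(3)={1}
  fail(16) 'dbddbd': from fail(15)=12 chase 'd': 12 ⇒ 13;  out={2}∪out(13)={2,4}

Text stream:
[0] read 'b'  n0⇒n0
[1] read 'd'  n0⇒n11
[2] read 'd'  n11⇒n11 (fail-walked)
[3] read 'a'  n11⇒n1 (fail-walked)
[4] read 'd'  n1⇒n11 (fail-walked)
[5] read 'b'  n11⇒n12
[6] read 'd'  n12⇒n13  emit P4@[4:6]
[7] read 'd'  n13⇒n14
[8] read 'b'  n14⇒n15
[9] read 'd'  n15⇒n16  emit P2@[4:9],P4@[7:9]
[10] read 'c'  n16⇒n5 (fail-walked)
[11] read 'a'  n5⇒n6
[12] read 'b'  n6⇒n7
[13] read 'a'  n7⇒n8
[14] read 'b'  n8⇒n9
[15] read 'd'  n9⇒n10  emit P1@[10:15]
[16] read 'c'  n10⇒n5 (fail-walked)
[17] read 'd'  n5⇒n11 (fail-walked)
[18] read 'b'  n11⇒n12
[19] read 'd'  n12⇒n13  emit P4@[17:19]
[20] read 'd'  n13⇒n14
[21] read 'b'  n14⇒n15
[22] read 'd'  n15⇒n16  emit P2@[17:22],P4@[20:22]
[23] read 'c'  n16⇒n5 (fail-walked)
[24] read 'a'  n5⇒n6
[25] read 'b'  n6⇒n7
[26] read 'a'  n7⇒n8
[27] read 'b'  n8⇒n9
[28] read 'd'  n9⇒n10  emit P1@[23:28]
[29] read 'd'  n10⇒n4 (fail-walked)  emit P0@[26:29]
[30] read 'd'  n4⇒n11 (fail-walked)
[31] read 'd'  n11⇒n11 (fail-walked)
[32] read 'a'  n11⇒n1 (fail-walked)
[33] read 'c'  n1⇒n5 (fail-walked)
[34] read 'a'  n5⇒n6
[35] read 'b'  n6⇒n7
[36] read 'a'  n7⇒n8
[37] read 'b'  n8⇒n9
[38] read 'd'  n9⇒n10  emit P1@[33:38]
[39] read 'c'  n10⇒n5 (fail-walked)
[40] read 'b'  n5⇒n0 (fail-walked)
[41] read 'c'  n0⇒n5
[42] read 'd'  n5⇒n11 (fail-walked)
[43] read 'c'  n11⇒n5 (fail-walked)
[44] read 'c'  n5⇒n5 (fail-walked)

All matches (sorted): [[6,4],[9,2],[9,4],[15,1],[19,4],[22,2],[22,4],[28,1],[29,0],[38,1]]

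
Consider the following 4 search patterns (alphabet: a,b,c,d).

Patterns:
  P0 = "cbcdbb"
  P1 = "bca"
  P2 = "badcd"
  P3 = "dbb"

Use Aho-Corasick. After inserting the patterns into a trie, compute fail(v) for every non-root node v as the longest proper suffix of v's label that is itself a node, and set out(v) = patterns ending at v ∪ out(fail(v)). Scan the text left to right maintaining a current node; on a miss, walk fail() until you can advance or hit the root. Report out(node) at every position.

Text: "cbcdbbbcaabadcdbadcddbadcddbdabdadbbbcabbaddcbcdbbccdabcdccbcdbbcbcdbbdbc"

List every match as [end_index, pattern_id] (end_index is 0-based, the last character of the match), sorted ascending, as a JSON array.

Build:
Trie nodes:
  n0 'ε': b→7 c→1 d→14
  n1 'c': b→2
  n2 'cb': c→3
  n3 'cbc': d→4
  n4 'cbcd': b→5
  n5 'cbcdb': b→6
  n6 'cbcdbb': ·  [P0 ends]
  n7 'b': a→10 c→8
  n8 'bc': a→9
  n9 'bca': ·  [P1 ends]
  n10 'ba': d→11
  n11 'bad': c→12
  n12 'badc': d→13
  n13 'badcd': ·  [P2 ends]
  n14 'd': b→15
  n15 'db': b→16
  n16 'dbb': ·  [P3 ends]

BFS fail/out derivation:
  n1('c'): parent n0 fail=0; on 'c' 0 → fail=0;  out ∅∪∅=∅
  n7('b'): parent n0 fail=0; on 'b' 0 → fail=0;  out ∅∪∅=∅
  n14('d'): parent n0 fail=0; on 'd' 0 → fail=0;  out ∅∪∅=∅
  n2('cb'): parent n1 fail=0; on 'b' 0 → fail=7;  out ∅∪∅=∅
  n8('bc'): parent n7 fail=0; on 'c' 0 → fail=1;  out ∅∪∅=∅
  n10('ba'): parent n7 fail=0; on 'a' 0 → fail=0;  out ∅∪∅=∅
  n15('db'): parent n14 fail=0; on 'b' 0 → fail=7;  out ∅∪∅=∅
  n3('cbc'): parent n2 fail=7; on 'c' 7 → fail=8;  out ∅∪∅=∅
  n9('bca'): parent n8 fail=1; on 'a' 1→0 → fail=0;  out {1}∪∅={1}
  n11('bad'): parent n10 fail=0; on 'd' 0 → fail=14;  out ∅∪∅=∅
  n16('dbb'): parent n15 fail=7; on 'b' 7→0 → fail=7;  out {3}∪∅={3}
  n4('cbcd'): parent n3 fail=8; on 'd' 8→1→0 → fail=14;  out ∅∪∅=∅
  n12('badc'): parent n11 fail=14; on 'c' 14→0 → fail=1;  out ∅∪∅=∅
  n5('cbcdb'): parent n4 fail=14; on 'b' 14 → fail=15;  out ∅∪∅=∅
  n13('badcd'): parent n12 fail=1; on 'd' 1→0 → fail=14;  out {2}∪∅={2}
  n6('cbcdbb'): parent n5 fail=15; on 'b' 15 → fail=16;  out {0}∪{3}={0,3}

Text stream:
[0] read 'c'  n0⇒n1
[1] read 'b'  n1⇒n2
[2] read 'c'  n2⇒n3
[3] read 'd'  n3⇒n4
[4] read 'b'  n4⇒n5
[5] read 'b'  n5⇒n6  ** P0@[0:5],P3@[3:5]
[6] read 'b'  n6⇒n7 (via fail)
[7] read 'c'  n7⇒n8
[8] read 'a'  n8⇒n9  ** P1@[6:8]
[9] read 'a'  n9⇒n0 (via fail)
[10] read 'b'  n0⇒n7
[11] read 'a'  n7⇒n10
[12] read 'd'  n10⇒n11
[13] read 'c'  n11⇒n12
[14] read 'd'  n12⇒n13  ** P2@[10:14]
[15] read 'b'  n13⇒n15 (via fail)
[16] read 'a'  n15⇒n10 (via fail)
[17] read 'd'  n10⇒n11
[18] read 'c'  n11⇒n12
[19] read 'd'  n12⇒n13  ** P2@[15:19]
[20] read 'd'  n13⇒n14 (via fail)
[21] read 'b'  n14⇒n15
[22] read 'a'  n15⇒n10 (via fail)
[23] read 'd'  n10⇒n11
[24] read 'c'  n11⇒n12
[25] read 'd'  n12⇒n13  ** P2@[21:25]
[26] read 'd'  n13⇒n14 (via fail)
[27] read 'b'  n14⇒n15
[28] read 'd'  n15⇒n14 (via fail)
[29] read 'a'  n14⇒n0 (via fail)
[30] read 'b'  n0⇒n7
[31] read 'd'  n7⇒n14 (via fail)
[32] read 'a'  n14⇒n0 (via fail)
[33] read 'd'  n0⇒n14
[34] read 'b'  n14⇒n15
[35] read 'b'  n15⇒n16  ** P3@[33:35]
[36] read 'b'  n16⇒n7 (via fail)
[37] read 'c'  n7⇒n8
[38] read 'a'  n8⇒n9  ** P1@[36:38]
[39] read 'b'  n9⇒n7 (via fail)
[40] read 'b'  n7⇒n7 (via fail)
[41] read 'a'  n7⇒n10
[42] read 'd'  n10⇒n11
[43] read 'd'  n11⇒n14 (via fail)
[44] read 'c'  n14⇒n1 (via fail)
[45] read 'b'  n1⇒n2
[46] read 'c'  n2⇒n3
[47] read 'd'  n3⇒n4
[48] read 'b'  n4⇒n5
[49] read 'b'  n5⇒n6  ** P0@[44:49],P3@[47:49]
[50] read 'c'  n6⇒n8 (via fail)
[51] read 'c'  n8⇒n1 (via fail)
[52] read 'd'  n1⇒n14 (via fail)
[53] read 'a'  n14⇒n0 (via fail)
[54] read 'b'  n0⇒n7
[55] read 'c'  n7⇒n8
[56] read 'd'  n8⇒n14 (via fail)
[57] read 'c'  n14⇒n1 (via fail)
[58] read 'c'  n1⇒n1 (via fail)
[59] read 'b'  n1⇒n2
[60] read 'c'  n2⇒n3
[61] read 'd'  n3⇒n4
[62] read 'b'  n4⇒n5
[63] read 'b'  n5⇒n6  ** P0@[58:63],P3@[61:63]
[64] read 'c'  n6⇒n8 (via fail)
[65] read 'b'  n8⇒n2 (via fail)
[66] read 'c'  n2⇒n3
[67] read 'd'  n3⇒n4
[68] read 'b'  n4⇒n5
[69] read 'b'  n5⇒n6  ** P0@[64:69],P3@[67:69]
[70] read 'd'  n6⇒n14 (via fail)
[71] read 'b'  n14⇒n15
[72] read 'c'  n15⇒n8 (via fail)

All matches (sorted): [[5,0],[5,3],[8,1],[14,2],[19,2],[25,2],[35,3],[38,1],[49,0],[49,3],[63,0],[63,3],[69,0],[69,3]]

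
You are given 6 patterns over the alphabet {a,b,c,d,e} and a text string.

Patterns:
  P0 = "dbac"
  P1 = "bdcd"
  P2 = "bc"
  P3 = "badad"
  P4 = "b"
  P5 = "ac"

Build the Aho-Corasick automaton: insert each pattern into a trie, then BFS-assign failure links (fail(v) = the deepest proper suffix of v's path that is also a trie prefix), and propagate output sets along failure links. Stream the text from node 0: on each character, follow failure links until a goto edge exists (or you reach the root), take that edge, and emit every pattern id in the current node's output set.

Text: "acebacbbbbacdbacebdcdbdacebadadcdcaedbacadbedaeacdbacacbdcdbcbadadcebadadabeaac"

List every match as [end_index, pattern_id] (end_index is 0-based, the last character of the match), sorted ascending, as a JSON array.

Build automaton:
Trie (insert patterns):
  0='ε' goto a→14 b→5 d→1
  1='d' goto b→2
  2='db' goto a→3
  3='dba' goto c→4
  4='dbac' goto ·  [P0 ends]
  5='b' goto a→10 c→9 d→6  [P4 ends]
  6='bd' goto c→7
  7='bdc' goto d→8
  8='bdcd' goto ·  [P1 ends]
  9='bc' goto ·  [P2 ends]
  10='ba' goto d→11
  11='bad' goto a→12
  12='bada' goto d→13
  13='badad' goto ·  [P3 ends]
  14='a' goto c→15
  15='ac' goto ·  [P5 ends]

Failure links (BFS by depth):
  fail(1) 'd': from fail(0)=0 chase 'd': 0 ⇒ 0;  out=∅∪out(0)=∅
  fail(5) 'b': from fail(0)=0 chase 'b': 0 ⇒ 0;  out={4}∪out(0)={4}
  fail(14) 'a': from fail(0)=0 chase 'a': 0 ⇒ 0;  out=∅∪out(0)=∅
  fail(2) 'db': from fail(1)=0 chase 'b': 0 ⇒ 5;  out=∅∪out(5)={4}
  fail(6) 'bd': from fail(5)=0 chase 'd': 0 ⇒ 1;  out=∅∪out(1)=∅
  fail(9) 'bc': from fail(5)=0 chase 'c': 0 ⇒ 0;  out={2}∪out(0)={2}
  fail(10) 'ba': from fail(5)=0 chase 'a': 0 ⇒ 14;  out=∅∪out(14)=∅
  fail(15) 'ac': from fail(14)=0 chase 'c': 0 ⇒ 0;  out={5}∪out(0)={5}
  fail(3) 'dba': from fail(2)=5 chase 'a': 5 ⇒ 10;  out=∅∪out(10)=∅
  fail(7) 'bdc': from fail(6)=1 chase 'c': 1→0 ⇒ 0;  out=∅∪out(0)=∅
  fail(11) 'bad': from fail(10)=14 chase 'd': 14→0 ⇒ 1;  out=∅∪out(1)=∅
  fail(4) 'dbac': from fail(3)=10 chase 'c': 10→14 ⇒ 15;  out={0}∪out(15)={0,5}
  fail(8) 'bdcd': from fail(7)=0 chase 'd': 0 ⇒ 1;  out={1}∪out(1)={1}
  fail(12) 'bada': from fail(11)=1 chase 'a': 1→0 ⇒ 14;  out=∅∪out(14)=∅
  fail(13) 'badad': from fail(12)=14 chase 'd': 14→0 ⇒ 1;  out={3}∪out(1)={3}

Text stream:
pos 0 'a': at 14
pos 1 'c': at 15  → match P5@[0:1]
pos 2 'e': at 0 (fail-walked)
pos 3 'b': at 5  → match P4@[3:3]
pos 4 'a': at 10
pos 5 'c': at 15 (fail-walked)  → match P5@[4:5]
pos 6 'b': at 5 (fail-walked)  → match P4@[6:6]
pos 7 'b': at 5 (fail-walked)  → match P4@[7:7]
pos 8 'b': at 5 (fail-walked)  → match P4@[8:8]
pos 9 'b': at 5 (fail-walked)  → match P4@[9:9]
pos 10 'a': at 10
pos 11 'c': at 15 (fail-walked)  → match P5@[10:11]
pos 12 'd': at 1 (fail-walked)
pos 13 'b': at 2  → match P4@[13:13]
pos 14 'a': at 3
pos 15 'c': at 4  → match P0@[12:15],P5@[14:15]
pos 16 'e': at 0 (fail-walked)
pos 17 'b': at 5  → match P4@[17:17]
pos 18 'd': at 6
pos 19 'c': at 7
pos 20 'd': at 8  → match P1@[17:20]
pos 21 'b': at 2 (fail-walked)  → match P4@[21:21]
pos 22 'd': at 6 (fail-walked)
pos 23 'a': at 14 (fail-walked)
pos 24 'c': at 15  → match P5@[23:24]
pos 25 'e': at 0 (fail-walked)
pos 26 'b': at 5  → match P4@[26:26]
pos 27 'a': at 10
pos 28 'd': at 11
pos 29 'a': at 12
pos 30 'd': at 13  → match P3@[26:30]
pos 31 'c': at 0 (fail-walked)
pos 32 'd': at 1
pos 33 'c': at 0 (fail-walked)
pos 34 'a': at 14
pos 35 'e': at 0 (fail-walked)
pos 36 'd': at 1
pos 37 'b': at 2  → match P4@[37:37]
pos 38 'a': at 3
pos 39 'c': at 4  → match P0@[36:39],P5@[38:39]
pos 40 'a': at 14 (fail-walked)
pos 41 'd': at 1 (fail-walked)
pos 42 'b': at 2  → match P4@[42:42]
pos 43 'e': at 0 (fail-walked)
pos 44 'd': at 1
pos 45 'a': at 14 (fail-walked)
pos 46 'e': at 0 (fail-walked)
pos 47 'a': at 14
pos 48 'c': at 15  → match P5@[47:48]
pos 49 'd': at 1 (fail-walked)
pos 50 'b': at 2  → match P4@[50:50]
pos 51 'a': at 3
pos 52 'c': at 4  → match P0@[49:52],P5@[51:52]
pos 53 'a': at 14 (fail-walked)
pos 54 'c': at 15  → match P5@[53:54]
pos 55 'b': at 5 (fail-walked)  → match P4@[55:55]
pos 56 'd': at 6
pos 57 'c': at 7
pos 58 'd': at 8  → match P1@[55:58]
pos 59 'b': at 2 (fail-walked)  → match P4@[59:59]
pos 60 'c': at 9 (fail-walked)  → match P2@[59:60]
pos 61 'b': at 5 (fail-walked)  → match P4@[61:61]
pos 62 'a': at 10
pos 63 'd': at 11
pos 64 'a': at 12
pos 65 'd': at 13  → match P3@[61:65]
pos 66 'c': at 0 (fail-walked)
pos 67 'e': at 0
pos 68 'b': at 5  → match P4@[68:68]
pos 69 'a': at 10
pos 70 'd': at 11
pos 71 'a': at 12
pos 72 'd': at 13  → match P3@[68:72]
pos 73 'a': at 14 (fail-walked)
pos 74 'b': at 5 (fail-walked)  → match P4@[74:74]
pos 75 'e': at 0 (fail-walked)
pos 76 'a': at 14
pos 77 'a': at 14 (fail-walked)
pos 78 'c': at 15  → match P5@[77:78]

Result: [[1,5],[3,4],[5,5],[6,4],[7,4],[8,4],[9,4],[11,5],[13,4],[15,0],[15,5],[17,4],[20,1],[21,4],[24,5],[26,4],[30,3],[37,4],[39,0],[39,5],[42,4],[48,5],[50,4],[52,0],[52,5],[54,5],[55,4],[58,1],[59,4],[60,2],[61,4],[65,3],[68,4],[72,3],[74,4],[78,5]]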